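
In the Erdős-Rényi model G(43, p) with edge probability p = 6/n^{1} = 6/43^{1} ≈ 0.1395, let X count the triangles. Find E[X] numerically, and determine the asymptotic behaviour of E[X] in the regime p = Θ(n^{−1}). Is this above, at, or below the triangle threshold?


Number of potential triangles: C(43, 3) = 12341.
Each occurs with probability p³ ≈ (0.1395)³ ≈ 2.716742e-03.
By linearity: E[X] = C(43, 3)·p³ ≈ 12341 · 2.716742e-03 ≈ 33.5273.
Here α = 1, so p = 6/n is exactly at the triangle threshold p ~ 1/n. Asymptotically E[X] → c³/6 = 6³/6 = 36 ≈ 36.0000, a bounded constant. In this regime the triangle count is asymptotically Poisson(c³/6).

E[X] ≈ 33.5273; in regime p = Θ(1/n^{1}) E[X] stays bounded (at the triangle threshold p ~ 1/n).


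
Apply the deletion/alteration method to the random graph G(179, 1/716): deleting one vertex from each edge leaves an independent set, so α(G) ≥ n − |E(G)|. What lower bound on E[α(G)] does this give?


E[|E(G)|] = C(179, 2)·p = 15931 · (1/716) = 89/4.
E[α(G)] ≥ n − E[|E(G)|] = 179 − 89/4 = 627/4.
Numerically: ≈ 156.750.
(This is only a lower bound; the true E[α(G)] may be larger.)

E[α(G)] ≥ 627/4 ≈ 156.750.


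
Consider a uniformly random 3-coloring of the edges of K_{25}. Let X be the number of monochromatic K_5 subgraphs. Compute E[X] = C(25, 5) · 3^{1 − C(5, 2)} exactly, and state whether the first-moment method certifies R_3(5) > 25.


E[X] = C(25, 5) · 3^{1 − 10} = 53130 · 3^{−9} = 53130/19683.
As a reduced fraction: E[X] = 17710/6561 ≈ 2.699284.
Is E[X] < 1? NO.
Since E[X] ≥ 1, the first-moment bound is inconclusive at n = 25; it does NOT by itself certify R_3(5) > 25.

E[X] = 17710/6561 ≈ 2.699284; E[X] ≥ 1; first-moment method inconclusive here.


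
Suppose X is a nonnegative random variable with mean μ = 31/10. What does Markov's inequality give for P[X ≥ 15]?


μ = E[X] = 31/10, a = 15.
Markov: P[X ≥ 15] ≤ μ/a = (31/10)/15 = 31/150.
Numerically: ≈ 0.207.
(Since a = 15 > μ = 3.100, the bound 31/150 is < 1 and informative.)

P[X ≥ 15] ≤ 31/150 ≈ 0.207.


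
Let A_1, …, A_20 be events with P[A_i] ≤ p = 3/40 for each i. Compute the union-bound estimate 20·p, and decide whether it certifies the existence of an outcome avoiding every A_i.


Union bound: P[∪_{i=1}^{20} A_i] ≤ Σ_i P[A_i] ≤ 20·p = 20·(3/40) = 3/2.
Numerically: 3/2 ≈ 1.50000.
Is 3/2 < 1? NO.
Since the bound 3/2 is ≥ 1, the union bound is uninformative here; it does NOT by itself certify existence.

20·p = 3/2 ≈ 1.50000; existence NOT certified by the union bound.


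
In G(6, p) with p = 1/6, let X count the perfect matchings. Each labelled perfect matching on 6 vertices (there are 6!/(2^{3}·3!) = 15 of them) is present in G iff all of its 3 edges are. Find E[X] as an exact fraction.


K_6 has 6!/(2^{3}·3!) = 15 labelled perfect matchings.
For each such perfect matching H, let X_H = 1 if all 3 edges of H are present in G. Then P[X_H = 1] = p^{3} = (1/6)^{3} = 1/216.
By linearity: E[X] = Σ_H E[X_H] = 15 · p^{3} = 15 · 1/216 = 5/72.
Numerically: E[X] ≈ 0.0694444.

E[X] = 15 · (1/6)^{3} = 5/72 ≈ 0.0694444.


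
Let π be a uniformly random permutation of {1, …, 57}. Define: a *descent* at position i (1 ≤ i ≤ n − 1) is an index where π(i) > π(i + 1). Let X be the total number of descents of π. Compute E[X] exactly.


Write X = Σ X_I over i = 1, …, 56, with X_I the indicator of one descent.
There are 56 indicators.
For each fixed i, the pair (π(i), π(i+1)) is a uniformly random ordered pair of distinct values from {1, …, 57}; by symmetry P[π(i) > π(i+1)] = 1/2.
By linearity: E[X] = 56 · (1/2) = (57 − 1) · (1/2) = 28 ≈ 28.00000.

E[X] = 28 = 28.00000.


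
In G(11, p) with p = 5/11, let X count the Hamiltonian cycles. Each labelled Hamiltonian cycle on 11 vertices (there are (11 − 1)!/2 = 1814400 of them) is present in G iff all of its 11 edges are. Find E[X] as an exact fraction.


K_11 has (11 − 1)!/2 = 1814400 labelled Hamiltonian cycles.
For each such Hamiltonian cycle H, let X_H = 1 if all 11 edges of H are present in G. Then P[X_H = 1] = p^{11} = (5/11)^{11} = 48828125/285311670611.
By linearity of expectation: E[X] = Σ_H E[X_H] = 1814400 · p^{11} = 1814400 · 48828125/285311670611 = 88593750000000/285311670611.
Numerically: E[X] ≈ 311.

E[X] = 1814400 · (5/11)^{11} = 88593750000000/285311670611 ≈ 311.


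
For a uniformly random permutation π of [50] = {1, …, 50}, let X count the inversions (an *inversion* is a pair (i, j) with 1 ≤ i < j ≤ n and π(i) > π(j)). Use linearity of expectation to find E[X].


Write X = Σ X_I over the C(50, 2) = 1225 pairs i < j, with X_I the indicator of one inversion.
There are 1225 indicators.
For each fixed pair i < j, the values π(i) and π(j) are two distinct elements of {1, …, 50} in uniformly random order; by symmetry P[π(i) > π(j)] = 1/2.
By linearity: E[X] = 1225 · (1/2) = C(50, 2) · (1/2) = 1225/2 = 1225/2 ≈ 612.500.

E[X] = 1225/2 = 612.500.


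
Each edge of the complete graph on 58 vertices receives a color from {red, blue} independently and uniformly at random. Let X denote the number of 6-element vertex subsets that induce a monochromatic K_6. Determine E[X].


Let X = Σ_S X_S over the C(58, 6) = 40475358 subsets S of size 6, where X_S = 1 if the K_6 on S is monochromatic.
For a fixed S, the K_6 on S has C(6, 2) = 15 edges. P[all 15 edges red] = (1/2)^15, and likewise for blue, so P[monochromatic] = 2·(1/2)^15 = 2^{1 − 15} = 1/16384.
Summing: E[X] = C(58, 6) · 2^{1 − 15} = 40475358 · 1/16384 = 20237679/8192.
Numerically: E[X] ≈ 2470.41980.

E[X] = C(58,6)·2^(1−C(6,2)) = 20237679/8192 ≈ 2470.41980.


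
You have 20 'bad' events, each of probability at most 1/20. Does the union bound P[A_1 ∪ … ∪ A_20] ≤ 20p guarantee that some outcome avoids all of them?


Union bound: P[∪_{i=1}^{20} A_i] ≤ Σ_i P[A_i] ≤ 20·p = 20·(1/20) = 1.
Numerically: 1 ≈ 1.0000.
Is 1 < 1? NO.
Since the bound 1 is ≥ 1, the union bound is uninformative here; it does NOT by itself certify existence.

20·p = 1 ≈ 1.0000; existence NOT certified by the union bound.


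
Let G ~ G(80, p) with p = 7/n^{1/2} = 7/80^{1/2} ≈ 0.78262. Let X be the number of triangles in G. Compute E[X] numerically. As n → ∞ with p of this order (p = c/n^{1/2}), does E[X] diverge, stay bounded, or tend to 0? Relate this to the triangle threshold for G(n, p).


Number of potential triangles: C(80, 3) = 82160.
Each occurs with probability p³ ≈ (0.78262)³ ≈ 4.7935707e-01.
By linearity: E[X] = C(80, 3)·p³ ≈ 82160 · 4.7935707e-01 ≈ 39383.97709.
Since α = 1/2 < 1, p = c/n^{1/2} ≫ 1/n is above the triangle threshold p ~ 1/n. Asymptotically E[X] ~ (c³/6)·n^{3(1−α)} = (7³/6)·n^{1.5} → ∞; triangles are abundant w.h.p.

E[X] ≈ 39383.97709; in regime p = Θ(1/n^{1/2}) E[X] diverges (above the triangle threshold p ~ 1/n).


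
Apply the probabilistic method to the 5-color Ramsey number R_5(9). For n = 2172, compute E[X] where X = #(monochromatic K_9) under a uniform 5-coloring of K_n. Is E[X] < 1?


E[X] = C(2172, 9) · 5^{1 − 36} = 2915866900084148060642020 · 5^{−35} = 2915866900084148060642020/2910383045673370361328125.
As a reduced fraction: E[X] = 583173380016829612128404/582076609134674072265625 ≈ 1.002.
Is E[X] < 1? NO.
Since E[X] ≥ 1, the first-moment bound is inconclusive at n = 2172; it does NOT by itself certify R_5(9) > 2172.

E[X] = 583173380016829612128404/582076609134674072265625 ≈ 1.002; E[X] ≥ 1; first-moment method inconclusive here.


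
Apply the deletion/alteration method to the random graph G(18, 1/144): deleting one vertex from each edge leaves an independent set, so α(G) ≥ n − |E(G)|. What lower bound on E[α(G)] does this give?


E[|E(G)|] = C(18, 2)·p = 153 · (1/144) = 17/16.
E[α(G)] ≥ n − E[|E(G)|] = 18 − 17/16 = 271/16.
Numerically: ≈ 16.9375.
(This is only a lower bound; the true E[α(G)] may be larger.)

E[α(G)] ≥ 271/16 ≈ 16.9375.


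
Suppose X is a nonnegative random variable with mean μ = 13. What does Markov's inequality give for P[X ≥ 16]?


μ = E[X] = 13, a = 16.
Markov: P[X ≥ 16] ≤ μ/a = (13)/16 = 13/16.
Numerically: ≈ 0.8125.
(Since a = 16 > μ = 13.0000, the bound 13/16 is < 1 and informative.)

P[X ≥ 16] ≤ 13/16 ≈ 0.8125.


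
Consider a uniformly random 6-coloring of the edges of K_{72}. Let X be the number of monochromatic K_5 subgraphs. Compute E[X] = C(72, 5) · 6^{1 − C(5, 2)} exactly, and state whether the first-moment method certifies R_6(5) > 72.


E[X] = C(72, 5) · 6^{1 − 10} = 13991544 · 6^{−9} = 13991544/10077696.
As a reduced fraction: E[X] = 194327/139968 ≈ 1.388367.
Is E[X] < 1? NO.
Since E[X] ≥ 1, the first-moment bound is inconclusive at n = 72; it does NOT by itself certify R_6(5) > 72.

E[X] = 194327/139968 ≈ 1.388367; E[X] ≥ 1; first-moment method inconclusive here.


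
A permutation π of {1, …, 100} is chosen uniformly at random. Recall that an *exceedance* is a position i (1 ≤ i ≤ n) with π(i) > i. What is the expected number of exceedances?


Write X = Σ_{i=1}^{100} X_i, where X_i = 1_{π(i) > i}.
For each fixed i, π(i) is uniform over {1, …, 100} (marginal of a uniform permutation), so P[π(i) > i] = (n − i)/n. Summing: Σ_{i=1}^{100} (n − i)/n = (0 + 1 + … + 99)/100 = 100(100 − 1)/(2·100) = (100 − 1)/2.
Hence E[X] = Σ_{i=1}^{100} (100 − i)/100 = 99/2 ≈ 49.5000.

E[X] = 99/2 = 49.5000.


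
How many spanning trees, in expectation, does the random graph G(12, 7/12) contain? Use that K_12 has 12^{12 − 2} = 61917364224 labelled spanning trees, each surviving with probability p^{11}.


K_12 has 12^{12 − 2} = 61917364224 labelled spanning trees.
For each such spanning tree H, let X_H = 1 if all 11 edges of H are present in G. Then P[X_H = 1] = p^{11} = (7/12)^{11} = 1977326743/743008370688.
Summing the indicators: E[X] = Σ_H E[X_H] = 61917364224 · p^{11} = 61917364224 · 1977326743/743008370688 = 1977326743/12.
Numerically: E[X] ≈ 1.648e+08.

E[X] = 61917364224 · (7/12)^{11} = 1977326743/12 ≈ 1.648e+08.


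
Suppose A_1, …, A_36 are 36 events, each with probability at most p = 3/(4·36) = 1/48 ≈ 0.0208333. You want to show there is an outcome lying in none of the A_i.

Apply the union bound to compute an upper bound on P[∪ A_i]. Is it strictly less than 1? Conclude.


Union bound: P[∪_{i=1}^{36} A_i] ≤ Σ_i P[A_i] ≤ 36·p = 36·(1/48) = 3/4.
Numerically: 3/4 ≈ 0.7500000.
Is 3/4 < 1? YES.
Since P[∪ A_i] ≤ 3/4 < 1, the complement has P[∩ A_i^c] ≥ 1 − 3/4 = 1/4 > 0, so some outcome avoids every A_i.

36·p = 3/4 ≈ 0.7500000; existence CERTIFIED by the union bound.


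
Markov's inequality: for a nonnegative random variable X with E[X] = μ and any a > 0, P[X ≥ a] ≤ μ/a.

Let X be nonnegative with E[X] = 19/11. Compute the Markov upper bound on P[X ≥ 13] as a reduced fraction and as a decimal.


μ = E[X] = 19/11, a = 13.
Markov: P[X ≥ 13] ≤ μ/a = (19/11)/13 = 19/143.
Numerically: ≈ 0.133.
(Since a = 13 > μ = 1.727, the bound 19/143 is < 1 and informative.)

P[X ≥ 13] ≤ 19/143 ≈ 0.133.


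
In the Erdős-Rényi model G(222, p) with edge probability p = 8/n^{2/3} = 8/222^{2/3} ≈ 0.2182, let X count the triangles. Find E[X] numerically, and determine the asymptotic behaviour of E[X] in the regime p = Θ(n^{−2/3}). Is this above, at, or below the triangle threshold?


Number of potential triangles: C(222, 3) = 1798940.
Each occurs with probability p³ ≈ (0.2182)³ ≈ 1.038877e-02.
By linearity: E[X] = C(222, 3)·p³ ≈ 1798940 · 1.038877e-02 ≈ 18688.7688.
Since α = 2/3 < 1, p = c/n^{2/3} ≫ 1/n is above the triangle threshold p ~ 1/n. Asymptotically E[X] ~ (c³/6)·n^{3(1−α)} = (8³/6)·n^{1} → ∞; triangles are abundant w.h.p.

E[X] ≈ 18688.7688; in regime p = Θ(1/n^{2/3}) E[X] diverges (above the triangle threshold p ~ 1/n).


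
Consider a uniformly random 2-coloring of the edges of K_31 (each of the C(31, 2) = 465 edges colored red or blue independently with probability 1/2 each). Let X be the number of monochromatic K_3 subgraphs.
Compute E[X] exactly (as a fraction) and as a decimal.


Let X = Σ_S X_S over the C(31, 3) = 4495 subsets S of size 3, where X_S = 1 if the K_3 on S is monochromatic.
For a fixed S, the K_3 on S has C(3, 2) = 3 edges. P[all 3 edges red] = (1/2)^3, and likewise for blue, so P[monochromatic] = 2·(1/2)^3 = 2^{1 − 3} = 1/4.
By linearity of expectation: E[X] = C(31, 3) · 2^{1 − 3} = 4495 · 1/4 = 4495/4.
Numerically: E[X] ≈ 1123.750000.

E[X] = C(31,3)·2^(1−C(3,2)) = 4495/4 ≈ 1123.750000.


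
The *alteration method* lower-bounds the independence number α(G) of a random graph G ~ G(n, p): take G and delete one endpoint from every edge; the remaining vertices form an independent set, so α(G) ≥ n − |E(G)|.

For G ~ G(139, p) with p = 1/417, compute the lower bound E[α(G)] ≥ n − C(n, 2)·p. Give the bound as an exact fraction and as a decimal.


E[|E(G)|] = C(139, 2)·p = 9591 · (1/417) = 23.
E[α(G)] ≥ n − E[|E(G)|] = 139 − 23 = 116.
Numerically: ≈ 116.0000.
(This is only a lower bound; the true E[α(G)] may be larger.)

E[α(G)] ≥ 116 ≈ 116.0000.


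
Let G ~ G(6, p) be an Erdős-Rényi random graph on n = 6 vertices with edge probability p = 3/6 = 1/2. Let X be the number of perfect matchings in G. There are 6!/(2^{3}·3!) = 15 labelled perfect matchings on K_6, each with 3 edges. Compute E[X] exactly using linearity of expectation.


K_6 has 6!/(2^{3}·3!) = 15 labelled perfect matchings.
For each such perfect matching H, let X_H = 1 if all 3 edges of H are present in G. Then P[X_H = 1] = p^{3} = (1/2)^{3} = 1/8.
By linearity: E[X] = Σ_H E[X_H] = 15 · p^{3} = 15 · 1/8 = 15/8.
Numerically: E[X] ≈ 1.875.

E[X] = 15 · (1/2)^{3} = 15/8 ≈ 1.875.


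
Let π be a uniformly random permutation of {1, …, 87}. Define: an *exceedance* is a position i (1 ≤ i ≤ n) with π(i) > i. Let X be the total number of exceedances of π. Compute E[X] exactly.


Write X = Σ_{i=1}^{87} X_i, where X_i = 1_{π(i) > i}.
For each fixed i, π(i) is uniform over {1, …, 87} (marginal of a uniform permutation), so P[π(i) > i] = (n − i)/n. Summing: Σ_{i=1}^{87} (n − i)/n = (0 + 1 + … + 86)/87 = 87(87 − 1)/(2·87) = (87 − 1)/2.
Hence E[X] = Σ_{i=1}^{87} (87 − i)/87 = 43 ≈ 43.000000.

E[X] = 43 = 43.000000.


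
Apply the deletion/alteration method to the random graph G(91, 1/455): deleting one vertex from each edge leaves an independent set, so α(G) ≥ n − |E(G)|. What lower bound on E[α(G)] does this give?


E[|E(G)|] = C(91, 2)·p = 4095 · (1/455) = 9.
E[α(G)] ≥ n − E[|E(G)|] = 91 − 9 = 82.
Numerically: ≈ 82.0000.
(This is only a lower bound; the true E[α(G)] may be larger.)

E[α(G)] ≥ 82 ≈ 82.0000.


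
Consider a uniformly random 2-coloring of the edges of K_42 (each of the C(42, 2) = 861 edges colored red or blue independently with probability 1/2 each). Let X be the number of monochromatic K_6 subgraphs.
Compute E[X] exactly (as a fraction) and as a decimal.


Let X = Σ_S X_S over the C(42, 6) = 5245786 subsets S of size 6, where X_S = 1 if the K_6 on S is monochromatic.
For a fixed S, the K_6 on S has C(6, 2) = 15 edges. P[all 15 edges red] = (1/2)^15, and likewise for blue, so P[monochromatic] = 2·(1/2)^15 = 2^{1 − 15} = 1/16384.
By linearity: E[X] = C(42, 6) · 2^{1 − 15} = 5245786 · 1/16384 = 2622893/8192.
Numerically: E[X] ≈ 320.1774.

E[X] = C(42,6)·2^(1−C(6,2)) = 2622893/8192 ≈ 320.1774.


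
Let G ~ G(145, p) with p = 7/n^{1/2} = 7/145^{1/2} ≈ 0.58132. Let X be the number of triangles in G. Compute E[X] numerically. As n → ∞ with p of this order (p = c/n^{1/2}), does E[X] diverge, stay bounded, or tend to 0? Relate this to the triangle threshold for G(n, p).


Number of potential triangles: C(145, 3) = 497640.
Each occurs with probability p³ ≈ (0.58132)³ ≈ 1.9644551e-01.
By linearity: E[X] = C(145, 3)·p³ ≈ 497640 · 1.9644551e-01 ≈ 97759.14579.
Since α = 1/2 < 1, p = c/n^{1/2} ≫ 1/n is above the triangle threshold p ~ 1/n. Asymptotically E[X] ~ (c³/6)·n^{3(1−α)} = (7³/6)·n^{1.5} → ∞; triangles are abundant w.h.p.

E[X] ≈ 97759.14579; in regime p = Θ(1/n^{1/2}) E[X] diverges (above the triangle threshold p ~ 1/n).


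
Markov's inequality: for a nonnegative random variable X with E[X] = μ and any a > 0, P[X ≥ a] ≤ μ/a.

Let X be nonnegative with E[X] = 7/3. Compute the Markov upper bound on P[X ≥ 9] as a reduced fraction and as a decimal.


μ = E[X] = 7/3, a = 9.
Markov: P[X ≥ 9] ≤ μ/a = (7/3)/9 = 7/27.
Numerically: ≈ 0.2593.
(Since a = 9 > μ = 2.3333, the bound 7/27 is < 1 and informative.)

P[X ≥ 9] ≤ 7/27 ≈ 0.2593.


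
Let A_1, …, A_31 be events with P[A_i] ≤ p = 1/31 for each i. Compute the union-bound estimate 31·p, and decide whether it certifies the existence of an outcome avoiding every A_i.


Union bound: P[∪_{i=1}^{31} A_i] ≤ Σ_i P[A_i] ≤ 31·p = 31·(1/31) = 1.
Numerically: 1 ≈ 1.0000000.
Is 1 < 1? NO.
Since the bound 1 is ≥ 1, the union bound is uninformative here; it does NOT by itself certify existence.

31·p = 1 ≈ 1.0000000; existence NOT certified by the union bound.


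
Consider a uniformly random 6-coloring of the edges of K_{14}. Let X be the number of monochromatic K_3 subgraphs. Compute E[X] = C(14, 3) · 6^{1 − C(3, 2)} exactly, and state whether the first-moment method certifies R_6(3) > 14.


E[X] = C(14, 3) · 6^{1 − 3} = 364 · 6^{−2} = 364/36.
As a reduced fraction: E[X] = 91/9 ≈ 10.111111.
Is E[X] < 1? NO.
Since E[X] ≥ 1, the first-moment bound is inconclusive at n = 14; it does NOT by itself certify R_6(3) > 14.

E[X] = 91/9 ≈ 10.111111; E[X] ≥ 1; first-moment method inconclusive here.


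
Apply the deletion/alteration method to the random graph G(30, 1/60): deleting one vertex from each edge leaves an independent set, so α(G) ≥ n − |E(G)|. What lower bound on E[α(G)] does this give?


E[|E(G)|] = C(30, 2)·p = 435 · (1/60) = 29/4.
E[α(G)] ≥ n − E[|E(G)|] = 30 − 29/4 = 91/4.
Numerically: ≈ 22.7500.
(This is only a lower bound; the true E[α(G)] may be larger.)

E[α(G)] ≥ 91/4 ≈ 22.7500.


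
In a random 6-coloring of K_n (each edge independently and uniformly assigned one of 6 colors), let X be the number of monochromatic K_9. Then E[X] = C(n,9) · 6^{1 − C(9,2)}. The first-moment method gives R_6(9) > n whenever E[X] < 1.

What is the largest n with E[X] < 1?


We need C(n, 9) · 6^{1 − 36} < 1, i.e. C(n, 9) < 6^{36 − 1} = 1719070799748422591028658176.
Check values of n near the boundary:
  n = 4403: C(4403, 9) = 1699894433046281918452233150; 1699894433046281918452233150 < 1719070799748422591028658176? YES
  n = 4404: C(4404, 9) = 1703375445537161676647015880; 1703375445537161676647015880 < 1719070799748422591028658176? YES
  n = 4405: C(4405, 9) = 1706862792900636302463627150; 1706862792900636302463627150 < 1719070799748422591028658176? YES
  n = 4406: C(4406, 9) = 1710356485221788389505285700; 1710356485221788389505285700 < 1719070799748422591028658176? YES
  n = 4407: C(4407, 9) = 1713856532599459170657070050; 1713856532599459170657070050 < 1719070799748422591028658176? YES
  n = 4408: C(4408, 9) = 1717362945146264156457459600; 1717362945146264156457459600 < 1719070799748422591028658176? YES
  n = 4409: C(4409, 9) = 1720875732988608787686577131; 1720875732988608787686577131 < 1719070799748422591028658176? NO
  n = 4410: C(4410, 9) = 1724394906266704102180823710; 1724394906266704102180823710 < 1719070799748422591028658176? NO
  n = 4411: C(4411, 9) = 1727920475134582415883601405; 1727920475134582415883601405 < 1719070799748422591028658176? NO
The largest n with C(n, 9) < 1719070799748422591028658176 is n = 4408 (where E[X] = 35778394690547169926197075/35813974994758803979763712 ≈ 0.9990065). Hence R_6(9) > 4408, i.e. R_6(9) ≥ 4409.

Largest n = 4408; hence R_6(9) > 4408.


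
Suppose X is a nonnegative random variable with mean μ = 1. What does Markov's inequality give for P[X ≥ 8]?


μ = E[X] = 1, a = 8.
Markov: P[X ≥ 8] ≤ μ/a = (1)/8 = 1/8.
Numerically: ≈ 0.125.
(Since a = 8 > μ = 1.000, the bound 1/8 is < 1 and informative.)

P[X ≥ 8] ≤ 1/8 ≈ 0.125.


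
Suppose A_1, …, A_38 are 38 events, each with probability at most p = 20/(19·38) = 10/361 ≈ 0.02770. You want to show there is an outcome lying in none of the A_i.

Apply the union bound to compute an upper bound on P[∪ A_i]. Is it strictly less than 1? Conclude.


Union bound: P[∪_{i=1}^{38} A_i] ≤ Σ_i P[A_i] ≤ 38·p = 38·(10/361) = 20/19.
Numerically: 20/19 ≈ 1.05263.
Is 20/19 < 1? NO.
Since the bound 20/19 is ≥ 1, the union bound is uninformative here; it does NOT by itself certify existence.

38·p = 20/19 ≈ 1.05263; existence NOT certified by the union bound.


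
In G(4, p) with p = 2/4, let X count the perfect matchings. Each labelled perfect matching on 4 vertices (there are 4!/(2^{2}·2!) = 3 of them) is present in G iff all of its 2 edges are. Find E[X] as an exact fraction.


K_4 has 4!/(2^{2}·2!) = 3 labelled perfect matchings.
For each such perfect matching H, let X_H = 1 if all 2 edges of H are present in G. Then P[X_H = 1] = p^{2} = (1/2)^{2} = 1/4.
Summing the indicators: E[X] = Σ_H E[X_H] = 3 · p^{2} = 3 · 1/4 = 3/4.
Numerically: E[X] ≈ 0.75.

E[X] = 3 · (1/2)^{2} = 3/4 ≈ 0.75.


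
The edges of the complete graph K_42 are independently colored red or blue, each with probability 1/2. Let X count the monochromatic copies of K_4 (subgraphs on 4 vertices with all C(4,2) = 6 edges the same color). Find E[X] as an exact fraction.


Let X = Σ_S X_S over the C(42, 4) = 111930 subsets S of size 4, where X_S = 1 if the K_4 on S is monochromatic.
For a fixed S, the K_4 on S has C(4, 2) = 6 edges. P[all 6 edges red] = (1/2)^6, and likewise for blue, so P[monochromatic] = 2·(1/2)^6 = 2^{1 − 6} = 1/32.
Summing: E[X] = C(42, 4) · 2^{1 − 6} = 111930 · 1/32 = 55965/16.
Numerically: E[X] ≈ 3497.8125.

E[X] = C(42,4)·2^(1−C(4,2)) = 55965/16 ≈ 3497.8125.


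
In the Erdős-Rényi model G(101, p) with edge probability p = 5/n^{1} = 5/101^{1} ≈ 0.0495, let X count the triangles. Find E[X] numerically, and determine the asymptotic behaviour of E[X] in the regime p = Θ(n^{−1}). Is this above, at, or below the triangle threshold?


Number of potential triangles: C(101, 3) = 166650.
Each occurs with probability p³ ≈ (0.0495)³ ≈ 1.21324e-04.
By linearity: E[X] = C(101, 3)·p³ ≈ 166650 · 1.21324e-04 ≈ 20.219.
Here α = 1, so p = 5/n is exactly at the triangle threshold p ~ 1/n. Asymptotically E[X] → c³/6 = 5³/6 = 125/6 ≈ 20.833, a bounded constant. In this regime the triangle count is asymptotically Poisson(c³/6).

E[X] ≈ 20.219; in regime p = Θ(1/n^{1}) E[X] stays bounded (at the triangle threshold p ~ 1/n).


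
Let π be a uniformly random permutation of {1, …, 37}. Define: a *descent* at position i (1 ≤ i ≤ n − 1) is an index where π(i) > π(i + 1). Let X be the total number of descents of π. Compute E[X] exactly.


Write X = Σ X_I over i = 1, …, 36, with X_I the indicator of one descent.
There are 36 indicators.
For each fixed i, the pair (π(i), π(i+1)) is a uniformly random ordered pair of distinct values from {1, …, 37}; by symmetry P[π(i) > π(i+1)] = 1/2.
By linearity: E[X] = 36 · (1/2) = (37 − 1) · (1/2) = 18 ≈ 18.00000.

E[X] = 18 = 18.00000.


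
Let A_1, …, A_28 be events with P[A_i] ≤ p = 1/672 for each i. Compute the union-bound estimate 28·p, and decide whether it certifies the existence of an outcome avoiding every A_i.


Union bound: P[∪_{i=1}^{28} A_i] ≤ Σ_i P[A_i] ≤ 28·p = 28·(1/672) = 1/24.
Numerically: 1/24 ≈ 0.0416667.
Is 1/24 < 1? YES.
Since P[∪ A_i] ≤ 1/24 < 1, the complement has P[∩ A_i^c] ≥ 1 − 1/24 = 23/24 > 0, so some outcome avoids every A_i.

28·p = 1/24 ≈ 0.0416667; existence CERTIFIED by the union bound.


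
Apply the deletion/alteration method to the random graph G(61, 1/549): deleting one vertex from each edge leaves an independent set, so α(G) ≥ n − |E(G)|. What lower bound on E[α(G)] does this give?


E[|E(G)|] = C(61, 2)·p = 1830 · (1/549) = 10/3.
E[α(G)] ≥ n − E[|E(G)|] = 61 − 10/3 = 173/3.
Numerically: ≈ 57.666667.
(This is only a lower bound; the true E[α(G)] may be larger.)

E[α(G)] ≥ 173/3 ≈ 57.666667.


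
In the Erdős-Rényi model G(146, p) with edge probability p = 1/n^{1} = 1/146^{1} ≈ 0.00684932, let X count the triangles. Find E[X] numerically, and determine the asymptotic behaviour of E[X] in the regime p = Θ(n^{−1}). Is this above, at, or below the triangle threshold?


Number of potential triangles: C(146, 3) = 508080.
Each occurs with probability p³ ≈ (0.00684932)³ ≈ 3.21322719e-07.
By linearity: E[X] = C(146, 3)·p³ ≈ 508080 · 3.21322719e-07 ≈ 0.163258.
Here α = 1, so p = 1/n is exactly at the triangle threshold p ~ 1/n. Asymptotically E[X] → c³/6 = 1³/6 = 1/6 ≈ 0.166667, a bounded constant. In this regime the triangle count is asymptotically Poisson(c³/6).

E[X] ≈ 0.163258; in regime p = Θ(1/n^{1}) E[X] stays bounded (at the triangle threshold p ~ 1/n).


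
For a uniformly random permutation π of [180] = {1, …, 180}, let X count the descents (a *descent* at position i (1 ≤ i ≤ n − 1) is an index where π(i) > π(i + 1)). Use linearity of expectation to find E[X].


Write X = Σ X_I over i = 1, …, 179, with X_I the indicator of one descent.
There are 179 indicators.
For each fixed i, the pair (π(i), π(i+1)) is a uniformly random ordered pair of distinct values from {1, …, 180}; by symmetry P[π(i) > π(i+1)] = 1/2.
By linearity: E[X] = 179 · (1/2) = (180 − 1) · (1/2) = 179/2 ≈ 89.50000.

E[X] = 179/2 = 89.50000.


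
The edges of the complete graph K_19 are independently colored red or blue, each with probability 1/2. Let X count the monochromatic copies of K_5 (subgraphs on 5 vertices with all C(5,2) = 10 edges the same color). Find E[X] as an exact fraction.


Let X = Σ_S X_S over the C(19, 5) = 11628 subsets S of size 5, where X_S = 1 if the K_5 on S is monochromatic.
For a fixed S, the K_5 on S has C(5, 2) = 10 edges. P[all 10 edges red] = (1/2)^10, and likewise for blue, so P[monochromatic] = 2·(1/2)^10 = 2^{1 − 10} = 1/512.
Summing: E[X] = C(19, 5) · 2^{1 − 10} = 11628 · 1/512 = 2907/128.
Numerically: E[X] ≈ 22.710938.

E[X] = C(19,5)·2^(1−C(5,2)) = 2907/128 ≈ 22.710938.


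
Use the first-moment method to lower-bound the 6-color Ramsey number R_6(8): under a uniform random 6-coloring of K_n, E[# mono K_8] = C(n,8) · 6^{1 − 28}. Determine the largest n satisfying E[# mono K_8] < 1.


We need C(n, 8) · 6^{1 − 28} < 1, i.e. C(n, 8) < 6^{28 − 1} = 1023490369077469249536.
Check values of n near the boundary:
  n = 1590: C(1590, 8) = 995397314198933813310; 995397314198933813310 < 1023490369077469249536? YES
  n = 1591: C(1591, 8) = 1000427749141189953870; 1000427749141189953870 < 1023490369077469249536? YES
  n = 1592: C(1592, 8) = 1005480414540892933435; 1005480414540892933435 < 1023490369077469249536? YES
  n = 1593: C(1593, 8) = 1010555394551193970323; 1010555394551193970323 < 1023490369077469249536? YES
  n = 1594: C(1594, 8) = 1015652773590544255167; 1015652773590544255167 < 1023490369077469249536? YES
  n = 1595: C(1595, 8) = 1020772636343363633895; 1020772636343363633895 < 1023490369077469249536? YES
  n = 1596: C(1596, 8) = 1025915067760710553965; 1025915067760710553965 < 1023490369077469249536? NO
  n = 1597: C(1597, 8) = 1031080153060953275445; 1031080153060953275445 < 1023490369077469249536? NO
  n = 1598: C(1598, 8) = 1036267977730442348529; 1036267977730442348529 < 1023490369077469249536? NO
The largest n with C(n, 8) < 1023490369077469249536 is n = 1595 (where E[X] = 113419181815929292655/113721152119718805504 ≈ 0.9973). Hence R_6(8) > 1595, i.e. R_6(8) ≥ 1596.

Largest n = 1595; hence R_6(8) > 1595.


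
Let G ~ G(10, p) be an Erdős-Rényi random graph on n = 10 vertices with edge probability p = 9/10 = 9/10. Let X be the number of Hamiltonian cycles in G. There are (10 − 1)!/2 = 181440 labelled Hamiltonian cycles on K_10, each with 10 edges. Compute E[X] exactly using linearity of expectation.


K_10 has (10 − 1)!/2 = 181440 labelled Hamiltonian cycles.
For each such Hamiltonian cycle H, let X_H = 1 if all 10 edges of H are present in G. Then P[X_H = 1] = p^{10} = (9/10)^{10} = 3486784401/10000000000.
By linearity: E[X] = Σ_H E[X_H] = 181440 · p^{10} = 181440 · 3486784401/10000000000 = 1977006755367/31250000.
Numerically: E[X] ≈ 63264.2.

E[X] = 181440 · (9/10)^{10} = 1977006755367/31250000 ≈ 63264.2.


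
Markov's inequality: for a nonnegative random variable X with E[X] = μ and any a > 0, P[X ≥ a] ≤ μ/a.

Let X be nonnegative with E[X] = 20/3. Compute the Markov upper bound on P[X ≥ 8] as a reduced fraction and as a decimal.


μ = E[X] = 20/3, a = 8.
Markov: P[X ≥ 8] ≤ μ/a = (20/3)/8 = 5/6.
Numerically: ≈ 0.833333.
(Since a = 8 > μ = 6.666667, the bound 5/6 is < 1 and informative.)

P[X ≥ 8] ≤ 5/6 ≈ 0.833333.


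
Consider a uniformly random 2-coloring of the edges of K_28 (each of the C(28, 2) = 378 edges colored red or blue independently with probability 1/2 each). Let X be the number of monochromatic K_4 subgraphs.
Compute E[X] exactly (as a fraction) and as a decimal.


Let X = Σ_S X_S over the C(28, 4) = 20475 subsets S of size 4, where X_S = 1 if the K_4 on S is monochromatic.
For a fixed S, the K_4 on S has C(4, 2) = 6 edges. P[all 6 edges red] = (1/2)^6, and likewise for blue, so P[monochromatic] = 2·(1/2)^6 = 2^{1 − 6} = 1/32.
Summing: E[X] = C(28, 4) · 2^{1 − 6} = 20475 · 1/32 = 20475/32.
Numerically: E[X] ≈ 639.843750.

E[X] = C(28,4)·2^(1−C(4,2)) = 20475/32 ≈ 639.843750.


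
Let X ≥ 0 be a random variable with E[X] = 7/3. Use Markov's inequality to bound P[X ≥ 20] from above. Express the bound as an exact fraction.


μ = E[X] = 7/3, a = 20.
Markov: P[X ≥ 20] ≤ μ/a = (7/3)/20 = 7/60.
Numerically: ≈ 0.117.
(Since a = 20 > μ = 2.333, the bound 7/60 is < 1 and informative.)

P[X ≥ 20] ≤ 7/60 ≈ 0.117.


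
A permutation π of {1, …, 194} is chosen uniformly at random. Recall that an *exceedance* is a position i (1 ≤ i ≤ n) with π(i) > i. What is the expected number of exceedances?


Write X = Σ_{i=1}^{194} X_i, where X_i = 1_{π(i) > i}.
For each fixed i, π(i) is uniform over {1, …, 194} (marginal of a uniform permutation), so P[π(i) > i] = (n − i)/n. Summing: Σ_{i=1}^{194} (n − i)/n = (0 + 1 + … + 193)/194 = 194(194 − 1)/(2·194) = (194 − 1)/2.
Hence E[X] = Σ_{i=1}^{194} (194 − i)/194 = 193/2 ≈ 96.500000.

E[X] = 193/2 = 96.500000.


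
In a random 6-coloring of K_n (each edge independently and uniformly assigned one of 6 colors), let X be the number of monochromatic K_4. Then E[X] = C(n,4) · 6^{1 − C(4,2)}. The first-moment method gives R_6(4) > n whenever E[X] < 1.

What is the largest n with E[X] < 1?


We need C(n, 4) · 6^{1 − 6} < 1, i.e. C(n, 4) < 6^{6 − 1} = 7776.
Check values of n near the boundary:
  n = 16: C(16, 4) = 1820; 1820 < 7776? YES
  n = 17: C(17, 4) = 2380; 2380 < 7776? YES
  n = 18: C(18, 4) = 3060; 3060 < 7776? YES
  n = 19: C(19, 4) = 3876; 3876 < 7776? YES
  n = 20: C(20, 4) = 4845; 4845 < 7776? YES
  n = 21: C(21, 4) = 5985; 5985 < 7776? YES
  n = 22: C(22, 4) = 7315; 7315 < 7776? YES
  n = 23: C(23, 4) = 8855; 8855 < 7776? NO
The largest n with C(n, 4) < 7776 is n = 22 (where E[X] = 7315/7776 ≈ 0.9407). Hence R_6(4) > 22, i.e. R_6(4) ≥ 23.

Largest n = 22; hence R_6(4) > 22.


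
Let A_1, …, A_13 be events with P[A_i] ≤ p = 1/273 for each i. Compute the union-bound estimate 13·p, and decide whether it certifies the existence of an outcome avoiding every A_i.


Union bound: P[∪_{i=1}^{13} A_i] ≤ Σ_i P[A_i] ≤ 13·p = 13·(1/273) = 1/21.
Numerically: 1/21 ≈ 0.04762.
Is 1/21 < 1? YES.
Since P[∪ A_i] ≤ 1/21 < 1, the complement has P[∩ A_i^c] ≥ 1 − 1/21 = 20/21 > 0, so some outcome avoids every A_i.

13·p = 1/21 ≈ 0.04762; existence CERTIFIED by the union bound.


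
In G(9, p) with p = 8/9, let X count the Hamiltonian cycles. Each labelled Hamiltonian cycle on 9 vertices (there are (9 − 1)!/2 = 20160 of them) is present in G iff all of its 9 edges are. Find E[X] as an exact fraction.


K_9 has (9 − 1)!/2 = 20160 labelled Hamiltonian cycles.
For each such Hamiltonian cycle H, let X_H = 1 if all 9 edges of H are present in G. Then P[X_H = 1] = p^{9} = (8/9)^{9} = 134217728/387420489.
Summing the indicators: E[X] = Σ_H E[X_H] = 20160 · p^{9} = 20160 · 134217728/387420489 = 300647710720/43046721.
Numerically: E[X] ≈ 6984.22.

E[X] = 20160 · (8/9)^{9} = 300647710720/43046721 ≈ 6984.22.


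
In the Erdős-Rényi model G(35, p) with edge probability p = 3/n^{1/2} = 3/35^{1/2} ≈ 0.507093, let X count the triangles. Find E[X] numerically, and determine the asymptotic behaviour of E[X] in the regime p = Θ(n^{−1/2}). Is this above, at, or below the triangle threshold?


Number of potential triangles: C(35, 3) = 6545.
Each occurs with probability p³ ≈ (0.507093)³ ≈ 1.30395228e-01.
By linearity: E[X] = C(35, 3)·p³ ≈ 6545 · 1.30395228e-01 ≈ 853.436766.
Since α = 1/2 < 1, p = c/n^{1/2} ≫ 1/n is above the triangle threshold p ~ 1/n. Asymptotically E[X] ~ (c³/6)·n^{3(1−α)} = (3³/6)·n^{1.5} → ∞; triangles are abundant w.h.p.

E[X] ≈ 853.436766; in regime p = Θ(1/n^{1/2}) E[X] diverges (above the triangle threshold p ~ 1/n).


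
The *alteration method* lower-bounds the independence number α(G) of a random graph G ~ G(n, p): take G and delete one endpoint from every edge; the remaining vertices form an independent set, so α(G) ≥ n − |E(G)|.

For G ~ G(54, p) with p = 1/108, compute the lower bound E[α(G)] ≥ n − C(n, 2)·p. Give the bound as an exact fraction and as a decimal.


E[|E(G)|] = C(54, 2)·p = 1431 · (1/108) = 53/4.
E[α(G)] ≥ n − E[|E(G)|] = 54 − 53/4 = 163/4.
Numerically: ≈ 40.750.
(This is only a lower bound; the true E[α(G)] may be larger.)

E[α(G)] ≥ 163/4 ≈ 40.750.


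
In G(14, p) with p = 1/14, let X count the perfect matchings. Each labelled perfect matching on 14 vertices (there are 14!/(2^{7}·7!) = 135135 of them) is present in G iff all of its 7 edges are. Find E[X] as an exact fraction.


K_14 has 14!/(2^{7}·7!) = 135135 labelled perfect matchings.
For each such perfect matching H, let X_H = 1 if all 7 edges of H are present in G. Then P[X_H = 1] = p^{7} = (1/14)^{7} = 1/105413504.
Summing the indicators: E[X] = Σ_H E[X_H] = 135135 · p^{7} = 135135 · 1/105413504 = 19305/15059072.
Numerically: E[X] ≈ 0.00128.

E[X] = 135135 · (1/14)^{7} = 19305/15059072 ≈ 0.00128.


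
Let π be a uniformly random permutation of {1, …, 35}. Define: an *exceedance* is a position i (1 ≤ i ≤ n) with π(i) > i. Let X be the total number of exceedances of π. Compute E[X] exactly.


Write X = Σ_{i=1}^{35} X_i, where X_i = 1_{π(i) > i}.
For each fixed i, π(i) is uniform over {1, …, 35} (marginal of a uniform permutation), so P[π(i) > i] = (n − i)/n. Summing: Σ_{i=1}^{35} (n − i)/n = (0 + 1 + … + 34)/35 = 35(35 − 1)/(2·35) = (35 − 1)/2.
Hence E[X] = Σ_{i=1}^{35} (35 − i)/35 = 17 ≈ 17.0000.

E[X] = 17 = 17.0000.


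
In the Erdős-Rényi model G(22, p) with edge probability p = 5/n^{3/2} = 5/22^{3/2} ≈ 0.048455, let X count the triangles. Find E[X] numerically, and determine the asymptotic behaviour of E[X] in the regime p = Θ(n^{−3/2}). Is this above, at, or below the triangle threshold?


Number of potential triangles: C(22, 3) = 1540.
Each occurs with probability p³ ≈ (0.048455)³ ≈ 1.1376481e-04.
By linearity: E[X] = C(22, 3)·p³ ≈ 1540 · 1.1376481e-04 ≈ 0.17520.
Since α = 3/2 > 1, p = c/n^{3/2} = o(1/n) is below the triangle threshold p ~ 1/n. Asymptotically E[X] ~ (c³/6)·n^{3(1−α)} = (5³/6)·n^{-1.5} → 0, so by Markov's inequality G has no triangles w.h.p.

E[X] ≈ 0.17520; in regime p = Θ(1/n^{3/2}) E[X] tends to 0 (below the triangle threshold p ~ 1/n).


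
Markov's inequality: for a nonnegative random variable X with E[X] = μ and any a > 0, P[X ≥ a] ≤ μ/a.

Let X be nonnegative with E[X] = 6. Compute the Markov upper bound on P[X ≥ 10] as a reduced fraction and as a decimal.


μ = E[X] = 6, a = 10.
Markov: P[X ≥ 10] ≤ μ/a = (6)/10 = 3/5.
Numerically: ≈ 0.60000.
(Since a = 10 > μ = 6.00000, the bound 3/5 is < 1 and informative.)

P[X ≥ 10] ≤ 3/5 ≈ 0.60000.


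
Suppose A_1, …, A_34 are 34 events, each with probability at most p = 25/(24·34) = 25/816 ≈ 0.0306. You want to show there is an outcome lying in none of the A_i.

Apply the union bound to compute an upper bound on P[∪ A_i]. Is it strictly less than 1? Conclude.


Union bound: P[∪_{i=1}^{34} A_i] ≤ Σ_i P[A_i] ≤ 34·p = 34·(25/816) = 25/24.
Numerically: 25/24 ≈ 1.0417.
Is 25/24 < 1? NO.
Since the bound 25/24 is ≥ 1, the union bound is uninformative here; it does NOT by itself certify existence.

34·p = 25/24 ≈ 1.0417; existence NOT certified by the union bound.


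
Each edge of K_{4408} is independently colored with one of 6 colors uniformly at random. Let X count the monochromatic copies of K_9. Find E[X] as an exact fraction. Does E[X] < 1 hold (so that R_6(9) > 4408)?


E[X] = C(4408, 9) · 6^{1 − 36} = 1717362945146264156457459600 · 6^{−35} = 1717362945146264156457459600/1719070799748422591028658176.
As a reduced fraction: E[X] = 35778394690547169926197075/35813974994758803979763712 ≈ 0.999007.
Is E[X] < 1? YES.
Since E[X] < 1, there exists a 6-coloring of K_{4408} with no monochromatic K_9; hence R_6(9) > 4408.

E[X] = 35778394690547169926197075/35813974994758803979763712 ≈ 0.999007; E[X] < 1, so R_6(9) > 4408.


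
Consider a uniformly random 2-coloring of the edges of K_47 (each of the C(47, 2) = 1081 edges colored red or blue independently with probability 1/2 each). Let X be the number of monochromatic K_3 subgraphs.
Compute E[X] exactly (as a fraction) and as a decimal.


Let X = Σ_S X_S over the C(47, 3) = 16215 subsets S of size 3, where X_S = 1 if the K_3 on S is monochromatic.
For a fixed S, the K_3 on S has C(3, 2) = 3 edges. P[all 3 edges red] = (1/2)^3, and likewise for blue, so P[monochromatic] = 2·(1/2)^3 = 2^{1 − 3} = 1/4.
By linearity of expectation: E[X] = C(47, 3) · 2^{1 − 3} = 16215 · 1/4 = 16215/4.
Numerically: E[X] ≈ 4053.75000.

E[X] = C(47,3)·2^(1−C(3,2)) = 16215/4 ≈ 4053.75000.


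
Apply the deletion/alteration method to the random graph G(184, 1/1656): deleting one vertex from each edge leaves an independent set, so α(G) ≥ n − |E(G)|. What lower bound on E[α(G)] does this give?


E[|E(G)|] = C(184, 2)·p = 16836 · (1/1656) = 61/6.
E[α(G)] ≥ n − E[|E(G)|] = 184 − 61/6 = 1043/6.
Numerically: ≈ 173.833333.
(This is only a lower bound; the true E[α(G)] may be larger.)

E[α(G)] ≥ 1043/6 ≈ 173.833333.


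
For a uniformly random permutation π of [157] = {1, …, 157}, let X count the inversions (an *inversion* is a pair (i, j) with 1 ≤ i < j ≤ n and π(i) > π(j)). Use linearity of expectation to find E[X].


Write X = Σ X_I over the C(157, 2) = 12246 pairs i < j, with X_I the indicator of one inversion.
There are 12246 indicators.
For each fixed pair i < j, the values π(i) and π(j) are two distinct elements of {1, …, 157} in uniformly random order; by symmetry P[π(i) > π(j)] = 1/2.
By linearity: E[X] = 12246 · (1/2) = C(157, 2) · (1/2) = 12246/2 = 6123 ≈ 6123.000000.

E[X] = 6123 = 6123.000000.


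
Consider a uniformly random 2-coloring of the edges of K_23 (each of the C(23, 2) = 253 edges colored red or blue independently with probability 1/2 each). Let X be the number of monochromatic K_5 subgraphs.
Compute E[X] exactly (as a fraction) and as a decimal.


Let X = Σ_S X_S over the C(23, 5) = 33649 subsets S of size 5, where X_S = 1 if the K_5 on S is monochromatic.
For a fixed S, the K_5 on S has C(5, 2) = 10 edges. P[all 10 edges red] = (1/2)^10, and likewise for blue, so P[monochromatic] = 2·(1/2)^10 = 2^{1 − 10} = 1/512.
By linearity: E[X] = C(23, 5) · 2^{1 − 10} = 33649 · 1/512 = 33649/512.
Numerically: E[X] ≈ 65.72070.

E[X] = C(23,5)·2^(1−C(5,2)) = 33649/512 ≈ 65.72070.
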